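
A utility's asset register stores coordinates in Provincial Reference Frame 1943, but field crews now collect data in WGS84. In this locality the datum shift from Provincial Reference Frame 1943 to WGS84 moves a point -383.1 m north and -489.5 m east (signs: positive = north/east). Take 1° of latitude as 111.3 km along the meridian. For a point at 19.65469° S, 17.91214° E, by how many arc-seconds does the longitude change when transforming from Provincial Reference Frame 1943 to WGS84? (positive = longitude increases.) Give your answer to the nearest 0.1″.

Δλ = -16.8″

At latitude -19.65469°, cos φ = 0.941737.
1° of longitude at this latitude = 111.3 × cos φ = 104.82 km, so Δλ = -489.5 / 104815.3 = -0.0046701° = -16.812″.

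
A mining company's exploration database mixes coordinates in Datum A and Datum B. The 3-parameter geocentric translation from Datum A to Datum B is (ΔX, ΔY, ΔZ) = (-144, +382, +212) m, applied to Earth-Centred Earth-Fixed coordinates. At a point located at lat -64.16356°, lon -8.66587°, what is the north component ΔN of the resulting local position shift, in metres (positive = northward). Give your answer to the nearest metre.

ΔN = -88 m

At φ = -64.16356°, λ = -8.66587°: sin φ = -0.900042, cos φ = 0.435804, sin λ = -0.150672, cos λ = 0.988584.
ΔN = −sin φ cos λ·ΔX − sin φ sin λ·ΔY + cos φ·ΔZ = −(-0.900042)(0.988584)(-144) − (-0.900042)(-0.150672)(382) + (0.435804)(212) = -87.54 m.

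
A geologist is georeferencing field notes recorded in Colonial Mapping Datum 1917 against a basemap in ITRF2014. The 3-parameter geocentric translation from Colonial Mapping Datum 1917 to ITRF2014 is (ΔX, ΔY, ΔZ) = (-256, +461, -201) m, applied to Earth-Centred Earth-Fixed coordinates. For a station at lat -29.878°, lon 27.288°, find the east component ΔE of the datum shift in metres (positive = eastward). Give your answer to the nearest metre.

ΔE = 527 m

The local east axis at (φ, λ) is (−sin λ, cos λ, 0), so ΔE = −sin(27.288°)·(-256) + cos(27.288°)·461 = 527.06 m.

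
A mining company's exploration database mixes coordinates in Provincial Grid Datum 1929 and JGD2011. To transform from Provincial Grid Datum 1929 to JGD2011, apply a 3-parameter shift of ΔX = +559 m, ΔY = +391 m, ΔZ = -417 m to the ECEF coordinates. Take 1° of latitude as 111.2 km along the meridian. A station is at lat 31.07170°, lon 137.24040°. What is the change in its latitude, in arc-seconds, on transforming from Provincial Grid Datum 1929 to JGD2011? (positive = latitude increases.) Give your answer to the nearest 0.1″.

Δφ = -9.1″

sin φ = 0.516110, cos φ = 0.856522, sin λ = 0.678924, cos λ = -0.734209.
North component: ΔN = −sin φ cos λ·ΔX − sin φ sin λ·ΔY + cos φ·ΔZ = −(0.516110)(-0.734209)(559) − (0.516110)(0.678924)(391) + (0.856522)(-417) = -282.35 m.
1° of latitude spans 111200 m, so Δφ = -282.35 / 111200 × 3600 = -9.141″.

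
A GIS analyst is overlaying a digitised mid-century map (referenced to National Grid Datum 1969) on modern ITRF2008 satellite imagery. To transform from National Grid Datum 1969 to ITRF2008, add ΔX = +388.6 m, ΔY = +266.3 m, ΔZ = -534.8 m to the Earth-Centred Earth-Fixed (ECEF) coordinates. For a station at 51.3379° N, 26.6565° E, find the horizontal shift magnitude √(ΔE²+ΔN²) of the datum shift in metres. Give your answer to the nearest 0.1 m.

701.5 m

The local east axis at (φ, λ) is (−sin λ, cos λ, 0), so ΔE = −sin(26.6565°)·388.6 + cos(26.6565°)·266.3 = 63.65 m.
The local north axis is (−sin φ cos λ, −sin φ sin λ, cos φ), giving ΔN = -271.184 − 93.290 − 334.104 = -698.58 m.
Horizontal magnitude = √(ΔE² + ΔN²) = √(63.65² + (-698.58)²) = 701.47 m.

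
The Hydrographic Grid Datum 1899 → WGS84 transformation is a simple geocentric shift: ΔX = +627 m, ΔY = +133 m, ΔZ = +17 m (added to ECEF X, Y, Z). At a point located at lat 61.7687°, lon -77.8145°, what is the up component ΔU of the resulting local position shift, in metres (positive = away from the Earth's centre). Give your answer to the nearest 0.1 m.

ΔU = 16.1 m

The local up (radial) axis is (cos φ cos λ, cos φ sin λ, sin φ), giving ΔU = 62.604 − 61.496 + 14.978 = 16.09 m.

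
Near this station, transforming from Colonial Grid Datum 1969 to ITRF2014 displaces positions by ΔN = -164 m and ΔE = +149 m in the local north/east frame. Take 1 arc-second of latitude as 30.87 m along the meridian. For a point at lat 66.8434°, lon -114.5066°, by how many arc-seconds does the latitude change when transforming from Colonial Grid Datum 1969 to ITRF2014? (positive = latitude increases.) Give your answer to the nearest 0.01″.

Δφ = -5.31″

1″ of latitude = 30.87 m, so Δφ = -164.0 / 30.87 = -5.313″.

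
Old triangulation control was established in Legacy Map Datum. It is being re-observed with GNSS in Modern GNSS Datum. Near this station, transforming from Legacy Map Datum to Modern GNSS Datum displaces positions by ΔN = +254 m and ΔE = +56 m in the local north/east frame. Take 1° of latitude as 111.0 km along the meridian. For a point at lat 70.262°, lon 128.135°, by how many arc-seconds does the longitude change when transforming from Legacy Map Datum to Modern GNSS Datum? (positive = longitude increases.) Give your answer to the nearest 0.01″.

Δλ = 5.38″

At latitude 70.262°, cos φ = 0.337720.
1° of longitude at this latitude = 111.0 × cos φ = 37.49 km, so Δλ = 56.0 / 37486.9 = 0.0014939° = 5.378″.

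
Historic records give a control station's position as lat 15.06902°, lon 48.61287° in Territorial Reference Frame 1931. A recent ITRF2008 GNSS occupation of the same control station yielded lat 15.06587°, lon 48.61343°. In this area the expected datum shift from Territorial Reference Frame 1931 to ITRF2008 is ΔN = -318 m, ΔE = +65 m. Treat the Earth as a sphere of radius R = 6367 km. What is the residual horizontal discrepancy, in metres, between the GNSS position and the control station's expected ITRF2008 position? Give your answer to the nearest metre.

Observed coordinate differences: Δφ = -0.00315°, Δλ = +0.00056°.
Converting to metres (1° lat = 111125 m, cos φ = 0.965613): observed ΔN = -350.0 m, observed ΔE = 60.1 m.
Subtracting the expected shift leaves a residual of -350.0 − (-318) = -32.0 m north and 60.1 − (65) = -4.9 m east.
Residual distance = √((-32.0)² + (-4.9)²) = 32.4 m.

32 m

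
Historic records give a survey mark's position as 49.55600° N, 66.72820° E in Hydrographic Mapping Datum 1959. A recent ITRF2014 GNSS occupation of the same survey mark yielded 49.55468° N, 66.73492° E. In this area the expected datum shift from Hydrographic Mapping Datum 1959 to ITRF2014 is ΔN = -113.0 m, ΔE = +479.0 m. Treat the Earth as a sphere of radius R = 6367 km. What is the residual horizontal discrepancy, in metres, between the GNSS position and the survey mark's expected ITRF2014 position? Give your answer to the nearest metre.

34 m

Observed coordinate differences: Δφ = -0.00132°, Δλ = +0.00672°.
Converting to metres (1° lat = 111125 m, cos φ = 0.648705): observed ΔN = -146.7 m, observed ΔE = 484.4 m.
Subtracting the expected shift leaves a residual of -146.7 − (-113.0) = -33.7 m north and 484.4 − (479.0) = 5.4 m east.
Residual distance = √((-33.7)² + 5.4²) = 34.1 m.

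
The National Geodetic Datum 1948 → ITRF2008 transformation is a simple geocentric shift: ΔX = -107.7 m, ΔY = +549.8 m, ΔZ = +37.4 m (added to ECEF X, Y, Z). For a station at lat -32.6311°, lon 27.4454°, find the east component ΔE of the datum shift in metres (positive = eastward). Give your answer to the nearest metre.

At φ = -32.6311°, λ = 27.4454°: sin φ = -0.539228, cos φ = 0.842160, sin λ = 0.460903, cos λ = 0.887450.
ΔE = −sin λ·ΔX + cos λ·ΔY = −(0.460903)·(-107.7) + (0.887450)·(549.8) = 537.56 m.

ΔE = 538 m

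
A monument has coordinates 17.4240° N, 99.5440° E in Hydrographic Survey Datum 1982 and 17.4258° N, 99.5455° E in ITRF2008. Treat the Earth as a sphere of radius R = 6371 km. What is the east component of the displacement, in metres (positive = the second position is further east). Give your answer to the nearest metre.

ΔE = 159 m

Δφ = 17.4258° − 17.4240° = +0.0018°; Δλ = 99.5455° − 99.5440° = +0.0015°.
1° along a meridian = πR/180 = 111195 m.
ΔN = Δφ × 111195 = 200.2 m; ΔE = Δλ × 111195 × cos(17.4240°) = +0.0015 × 111195 × 0.954115 = 159.1 m.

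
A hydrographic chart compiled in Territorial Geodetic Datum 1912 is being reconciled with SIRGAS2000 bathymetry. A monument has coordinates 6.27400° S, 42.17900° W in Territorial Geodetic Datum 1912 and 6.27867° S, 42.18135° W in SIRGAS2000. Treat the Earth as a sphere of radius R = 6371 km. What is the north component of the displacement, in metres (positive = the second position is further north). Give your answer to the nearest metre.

Δφ = -6.27867° − -6.27400° = -0.00467°; Δλ = -42.18135° − -42.17900° = -0.00235°.
1° along a meridian = πR/180 = 111195 m.
ΔN = Δφ × 111195 = -519.3 m; ΔE = Δλ × 111195 × cos(-6.27400°) = -0.00235 × 111195 × 0.994011 = -259.7 m.

ΔN = -519 m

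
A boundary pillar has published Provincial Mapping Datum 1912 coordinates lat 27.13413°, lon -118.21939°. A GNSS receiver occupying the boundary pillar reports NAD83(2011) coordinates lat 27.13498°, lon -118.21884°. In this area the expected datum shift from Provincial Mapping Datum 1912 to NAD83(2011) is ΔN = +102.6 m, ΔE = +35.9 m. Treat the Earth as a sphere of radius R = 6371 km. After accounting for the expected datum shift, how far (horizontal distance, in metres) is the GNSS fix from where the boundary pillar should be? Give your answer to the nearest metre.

20 m

Observed coordinate differences: Δφ = +0.00085°, Δλ = +0.00055°.
Converting to metres (1° lat = 111195 m, cos φ = 0.889941): observed ΔN = 94.5 m, observed ΔE = 54.4 m.
Subtracting the expected shift leaves a residual of 94.5 − (102.6) = -8.1 m north and 54.4 − (35.9) = 18.5 m east.
Residual distance = √((-8.1)² + 18.5²) = 20.2 m.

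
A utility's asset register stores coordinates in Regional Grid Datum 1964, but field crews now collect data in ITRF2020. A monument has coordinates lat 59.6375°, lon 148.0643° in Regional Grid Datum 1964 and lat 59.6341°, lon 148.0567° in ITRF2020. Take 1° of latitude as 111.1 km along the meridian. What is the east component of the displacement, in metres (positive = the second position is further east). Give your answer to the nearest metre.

Δφ = 59.6341° − 59.6375° = -0.0034°; Δλ = 148.0567° − 148.0643° = -0.0076°.
ΔN = Δφ × 111100 = -377.7 m; ΔE = Δλ × 111100 × cos(59.6375°) = -0.0076 × 111100 × 0.505469 = -426.8 m.

ΔE = -427 m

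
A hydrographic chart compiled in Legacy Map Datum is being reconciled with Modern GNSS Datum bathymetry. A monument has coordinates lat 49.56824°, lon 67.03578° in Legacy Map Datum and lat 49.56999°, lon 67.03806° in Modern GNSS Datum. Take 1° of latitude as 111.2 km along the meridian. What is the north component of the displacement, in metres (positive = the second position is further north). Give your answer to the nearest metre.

Δφ = 49.56999° − 49.56824° = +0.00175°; Δλ = 67.03806° − 67.03578° = +0.00228°.
ΔN = Δφ × 111200 = 194.6 m; ΔE = Δλ × 111200 × cos(49.56824°) = +0.00228 × 111200 × 0.648542 = 164.4 m.

ΔN = 195 m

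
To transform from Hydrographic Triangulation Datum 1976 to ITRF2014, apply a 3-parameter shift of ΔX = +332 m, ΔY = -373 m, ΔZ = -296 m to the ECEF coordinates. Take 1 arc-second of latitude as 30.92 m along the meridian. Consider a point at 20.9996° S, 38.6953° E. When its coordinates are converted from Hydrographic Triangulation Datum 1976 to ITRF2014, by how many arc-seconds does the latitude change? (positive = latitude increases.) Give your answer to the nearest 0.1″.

Δφ = -8.6″

sin φ = -0.358361, cos φ = 0.933583, sin λ = 0.625179, cos λ = 0.780482.
North component: ΔN = −sin φ cos λ·ΔX − sin φ sin λ·ΔY + cos φ·ΔZ = −(-0.358361)(0.780482)(332) − (-0.358361)(0.625179)(-373) + (0.933583)(-296) = -267.05 m.
1° of latitude spans 3600 × 30.92 = 111312 m, so Δφ = -267.05 / 111312 × 3600 = -8.637″.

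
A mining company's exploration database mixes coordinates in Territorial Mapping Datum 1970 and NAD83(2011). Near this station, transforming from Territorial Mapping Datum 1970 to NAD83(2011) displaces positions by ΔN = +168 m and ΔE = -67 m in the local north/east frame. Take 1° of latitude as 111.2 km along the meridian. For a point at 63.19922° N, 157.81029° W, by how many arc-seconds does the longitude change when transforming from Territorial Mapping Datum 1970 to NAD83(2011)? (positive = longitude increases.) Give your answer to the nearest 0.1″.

Δλ = -4.8″

At latitude 63.19922°, cos φ = 0.450890.
1° of longitude at this latitude = 111.2 × cos φ = 50.14 km, so Δλ = -67.0 / 50138.9 = -0.0013363° = -4.811″.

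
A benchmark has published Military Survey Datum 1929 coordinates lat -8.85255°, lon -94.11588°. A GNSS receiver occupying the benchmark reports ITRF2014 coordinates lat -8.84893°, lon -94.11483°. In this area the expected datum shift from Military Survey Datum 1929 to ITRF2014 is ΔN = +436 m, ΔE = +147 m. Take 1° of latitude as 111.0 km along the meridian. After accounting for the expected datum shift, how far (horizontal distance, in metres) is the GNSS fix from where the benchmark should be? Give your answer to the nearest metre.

47 m

Observed coordinate differences: Δφ = +0.00362°, Δλ = +0.00105°.
Converting to metres (1° lat = 111000 m, cos φ = 0.988088): observed ΔN = 401.8 m, observed ΔE = 115.2 m.
Subtracting the expected shift leaves a residual of 401.8 − (436) = -34.2 m north and 115.2 − (147) = -31.8 m east.
Residual distance = √((-34.2)² + (-31.8)²) = 46.7 m.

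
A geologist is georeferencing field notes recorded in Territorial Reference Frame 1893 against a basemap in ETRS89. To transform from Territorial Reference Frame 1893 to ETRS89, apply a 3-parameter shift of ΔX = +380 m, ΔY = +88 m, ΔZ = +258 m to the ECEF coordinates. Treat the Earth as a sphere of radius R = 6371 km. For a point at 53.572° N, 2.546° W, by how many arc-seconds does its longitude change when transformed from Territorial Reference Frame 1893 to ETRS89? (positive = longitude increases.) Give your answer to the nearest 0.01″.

sin φ = 0.804604, cos φ = 0.593812, sin λ = -0.044421, cos λ = 0.999013.
East component: ΔE = −sin λ·ΔX + cos λ·ΔY = −(-0.044421)(380) + (0.999013)(88) = 104.79 m.
1° of latitude spans πR/180 = 111195 m; at latitude φ, 1° of longitude spans that × cos φ = 66028.9 m, so Δλ = 104.79 / 66028.9 × 3600 = 5.713″.

Δλ = 5.71″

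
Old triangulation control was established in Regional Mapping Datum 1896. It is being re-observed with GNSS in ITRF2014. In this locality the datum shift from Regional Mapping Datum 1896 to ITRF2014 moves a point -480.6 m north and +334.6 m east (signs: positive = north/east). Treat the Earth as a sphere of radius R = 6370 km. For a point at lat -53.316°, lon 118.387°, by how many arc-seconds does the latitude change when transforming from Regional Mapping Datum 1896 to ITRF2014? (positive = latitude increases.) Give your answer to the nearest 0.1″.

Δφ = -15.6″

On a sphere of radius R, 1 rad of latitude = R, so Δφ = ΔN / R = -480.6 / 6370000 = -7.5447e-05 rad = -15.562″.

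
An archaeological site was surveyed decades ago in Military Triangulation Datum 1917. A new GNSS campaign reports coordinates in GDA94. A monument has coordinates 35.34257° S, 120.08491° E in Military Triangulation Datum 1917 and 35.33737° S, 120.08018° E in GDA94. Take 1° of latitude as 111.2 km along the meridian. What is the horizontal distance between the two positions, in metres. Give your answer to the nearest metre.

Δφ = -35.33737° − -35.34257° = +0.00520°; Δλ = 120.08018° − 120.08491° = -0.00473°.
ΔN = Δφ × 111200 = 578.2 m; ΔE = Δλ × 111200 × cos(-35.34257°) = -0.00473 × 111200 × 0.815708 = -429.0 m.
Distance = √(ΔE² + ΔN²) = √((-429.0)² + 578.2²) = 720.0 m.

720 m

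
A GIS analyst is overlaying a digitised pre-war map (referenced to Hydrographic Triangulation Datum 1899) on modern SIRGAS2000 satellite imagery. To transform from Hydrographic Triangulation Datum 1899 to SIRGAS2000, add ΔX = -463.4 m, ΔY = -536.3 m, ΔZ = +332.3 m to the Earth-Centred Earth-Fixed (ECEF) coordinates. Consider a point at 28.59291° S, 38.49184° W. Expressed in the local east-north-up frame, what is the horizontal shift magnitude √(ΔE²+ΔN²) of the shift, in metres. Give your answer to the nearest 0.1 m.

760.8 m

The local east axis at (φ, λ) is (−sin λ, cos λ, 0), so ΔE = −sin(-38.49184°)·(-463.4) + cos(-38.49184°)·(-536.3) = -708.18 m.
The local north axis is (−sin φ cos λ, −sin φ sin λ, cos φ), giving ΔN = -173.583 + 159.749 + 291.773 = 277.94 m.
Horizontal magnitude = √(ΔE² + ΔN²) = √((-708.18)² + 277.94²) = 760.77 m.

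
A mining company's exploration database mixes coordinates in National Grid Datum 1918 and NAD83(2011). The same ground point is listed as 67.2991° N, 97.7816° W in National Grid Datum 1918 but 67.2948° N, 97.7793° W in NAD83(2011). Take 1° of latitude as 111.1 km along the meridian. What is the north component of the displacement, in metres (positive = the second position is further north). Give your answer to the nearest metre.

Δφ = 67.2948° − 67.2991° = -0.0043°; Δλ = -97.7793° − -97.7816° = +0.0023°.
ΔN = Δφ × 111100 = -477.7 m; ΔE = Δλ × 111100 × cos(67.2991°) = +0.0023 × 111100 × 0.385921 = 98.6 m.

ΔN = -478 m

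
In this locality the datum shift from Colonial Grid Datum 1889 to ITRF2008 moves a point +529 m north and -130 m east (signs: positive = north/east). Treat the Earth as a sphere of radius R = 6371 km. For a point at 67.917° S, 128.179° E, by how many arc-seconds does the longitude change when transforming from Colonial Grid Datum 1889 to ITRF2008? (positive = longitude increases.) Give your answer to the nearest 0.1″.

Δλ = -11.2″

At latitude -67.917°, cos φ = 0.375949.
One radian of longitude at latitude φ spans R cos φ, so Δλ = ΔE / (R cos φ) = -130.0 / (6371000 × 0.375949) = -5.4276e-05 rad = -11.195″.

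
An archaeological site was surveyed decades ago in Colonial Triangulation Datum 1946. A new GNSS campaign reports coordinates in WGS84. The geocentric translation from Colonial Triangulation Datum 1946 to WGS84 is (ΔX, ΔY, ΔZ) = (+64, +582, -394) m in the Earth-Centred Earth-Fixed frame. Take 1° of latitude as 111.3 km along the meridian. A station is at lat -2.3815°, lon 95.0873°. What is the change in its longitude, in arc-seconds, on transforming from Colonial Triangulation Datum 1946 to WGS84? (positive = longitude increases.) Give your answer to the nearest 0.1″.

Δλ = -3.7″

sin φ = -0.041553, cos φ = 0.999136, sin λ = 0.996061, cos λ = -0.088674.
East component: ΔE = −sin λ·ΔX + cos λ·ΔY = −(0.996061)(64) + (-0.088674)(582) = -115.36 m.
1° of latitude spans 111300 m; at latitude φ, 1° of longitude spans that × cos φ = 111203.9 m, so Δλ = -115.36 / 111203.9 × 3600 = -3.734″.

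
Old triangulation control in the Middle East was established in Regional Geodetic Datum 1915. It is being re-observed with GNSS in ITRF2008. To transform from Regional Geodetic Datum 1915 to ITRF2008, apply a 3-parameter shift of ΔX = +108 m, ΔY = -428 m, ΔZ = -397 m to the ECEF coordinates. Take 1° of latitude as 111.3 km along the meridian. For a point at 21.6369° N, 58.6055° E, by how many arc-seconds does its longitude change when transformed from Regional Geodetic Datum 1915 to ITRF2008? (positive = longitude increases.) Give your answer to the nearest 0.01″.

Δλ = -10.97″

sin φ = 0.368723, cos φ = 0.929539, sin λ = 0.853601, cos λ = 0.520928.
East component: ΔE = −sin λ·ΔX + cos λ·ΔY = −(0.853601)(108) + (0.520928)(-428) = -315.15 m.
1° of latitude spans 111300 m; at latitude φ, 1° of longitude spans that × cos φ = 103457.7 m, so Δλ = -315.15 / 103457.7 × 3600 = -10.966″.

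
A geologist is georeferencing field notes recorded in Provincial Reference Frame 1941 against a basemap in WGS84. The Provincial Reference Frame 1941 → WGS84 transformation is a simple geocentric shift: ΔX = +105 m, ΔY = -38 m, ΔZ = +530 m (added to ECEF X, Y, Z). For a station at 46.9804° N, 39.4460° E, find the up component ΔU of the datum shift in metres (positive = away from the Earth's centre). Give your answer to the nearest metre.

ΔU = 426 m

The local up (radial) axis is (cos φ cos λ, cos φ sin λ, sin φ), giving ΔU = 55.319 − 16.472 + 387.494 = 426.34 m.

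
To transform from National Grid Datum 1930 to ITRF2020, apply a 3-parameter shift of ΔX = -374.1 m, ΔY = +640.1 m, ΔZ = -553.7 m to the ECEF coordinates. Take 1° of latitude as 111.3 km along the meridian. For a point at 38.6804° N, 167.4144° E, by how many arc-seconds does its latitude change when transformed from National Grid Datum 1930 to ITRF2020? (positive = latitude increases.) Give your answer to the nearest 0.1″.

sin φ = 0.624976, cos φ = 0.780644, sin λ = 0.217898, cos λ = -0.975972.
North component: ΔN = −sin φ cos λ·ΔX − sin φ sin λ·ΔY + cos φ·ΔZ = −(0.624976)(-0.975972)(-374.1) − (0.624976)(0.217898)(640.1) + (0.780644)(-553.7) = -747.60 m.
1° of latitude spans 111300 m, so Δφ = -747.60 / 111300 × 3600 = -24.181″.

Δφ = -24.2″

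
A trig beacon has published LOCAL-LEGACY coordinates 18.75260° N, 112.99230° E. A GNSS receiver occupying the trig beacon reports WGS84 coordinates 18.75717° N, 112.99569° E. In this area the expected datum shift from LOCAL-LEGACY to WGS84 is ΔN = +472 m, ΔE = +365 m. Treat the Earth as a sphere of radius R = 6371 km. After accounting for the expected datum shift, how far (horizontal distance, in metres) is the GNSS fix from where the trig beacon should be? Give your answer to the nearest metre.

Observed coordinate differences: Δφ = +0.00457°, Δλ = +0.00339°.
Converting to metres (1° lat = 111195 m, cos φ = 0.946916): observed ΔN = 508.2 m, observed ΔE = 356.9 m.
Subtracting the expected shift leaves a residual of 508.2 − (472) = 36.2 m north and 356.9 − (365) = -8.1 m east.
Residual distance = √(36.2² + (-8.1)²) = 37.0 m.

37 m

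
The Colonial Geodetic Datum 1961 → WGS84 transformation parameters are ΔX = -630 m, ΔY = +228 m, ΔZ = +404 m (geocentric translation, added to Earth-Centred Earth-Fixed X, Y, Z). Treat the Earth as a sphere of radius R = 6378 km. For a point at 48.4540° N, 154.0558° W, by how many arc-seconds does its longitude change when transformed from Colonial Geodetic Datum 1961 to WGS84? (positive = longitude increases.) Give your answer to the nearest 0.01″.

sin φ = 0.748423, cos φ = 0.663221, sin λ = -0.437496, cos λ = -0.899221.
East component: ΔE = −sin λ·ΔX + cos λ·ΔY = −(-0.437496)(-630) + (-0.899221)(228) = -480.64 m.
1° of latitude spans πR/180 = 111317 m; at latitude φ, 1° of longitude spans that × cos φ = 73827.9 m, so Δλ = -480.64 / 73827.9 × 3600 = -23.437″.

Δλ = -23.44″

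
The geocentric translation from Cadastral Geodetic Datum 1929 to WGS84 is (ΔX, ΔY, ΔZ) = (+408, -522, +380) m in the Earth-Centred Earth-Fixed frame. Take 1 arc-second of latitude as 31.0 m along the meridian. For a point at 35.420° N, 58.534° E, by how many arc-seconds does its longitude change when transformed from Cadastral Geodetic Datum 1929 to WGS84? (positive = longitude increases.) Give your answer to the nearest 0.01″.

Δλ = -24.56″

sin φ = 0.579566, cos φ = 0.814926, sin λ = 0.852950, cos λ = 0.521993.
East component: ΔE = −sin λ·ΔX + cos λ·ΔY = −(0.852950)(408) + (0.521993)(-522) = -620.48 m.
1° of latitude spans 3600 × 31.00 = 111600 m; at latitude φ, 1° of longitude spans that × cos φ = 90945.7 m, so Δλ = -620.48 / 90945.7 × 3600 = -24.561″.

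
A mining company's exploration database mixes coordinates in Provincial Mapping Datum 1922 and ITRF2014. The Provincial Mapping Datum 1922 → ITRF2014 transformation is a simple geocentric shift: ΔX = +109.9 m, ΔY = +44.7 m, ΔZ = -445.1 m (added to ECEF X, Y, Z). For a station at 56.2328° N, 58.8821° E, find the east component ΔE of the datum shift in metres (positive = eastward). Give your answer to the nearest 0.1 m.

The local east axis at (φ, λ) is (−sin λ, cos λ, 0), so ΔE = −sin(58.8821°)·109.9 + cos(58.8821°)·44.7 = -70.99 m.

ΔE = -71.0 m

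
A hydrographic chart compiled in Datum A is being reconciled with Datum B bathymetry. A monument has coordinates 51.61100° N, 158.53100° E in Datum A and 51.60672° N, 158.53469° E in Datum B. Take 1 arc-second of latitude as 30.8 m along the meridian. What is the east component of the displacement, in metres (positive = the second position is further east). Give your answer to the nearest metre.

ΔE = 254 m

Δφ = 51.60672° − 51.61100° = -0.00428°; Δλ = 158.53469° − 158.53100° = +0.00369°.
1° of latitude = 3600 × 30.80 = 110880 m.
ΔN = Δφ × 110880 = -474.6 m; ΔE = Δλ × 110880 × cos(51.61100°) = +0.00369 × 110880 × 0.620997 = 254.1 m.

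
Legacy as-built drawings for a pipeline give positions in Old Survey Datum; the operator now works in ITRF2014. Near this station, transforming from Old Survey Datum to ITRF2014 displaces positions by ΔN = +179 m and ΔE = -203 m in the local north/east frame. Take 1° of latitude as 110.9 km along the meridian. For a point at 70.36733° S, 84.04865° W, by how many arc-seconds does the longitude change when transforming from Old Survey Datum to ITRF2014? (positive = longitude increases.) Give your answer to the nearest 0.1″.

At latitude -70.36733°, cos φ = 0.335989.
1° of longitude at this latitude = 110.9 × cos φ = 37.26 km, so Δλ = -203.0 / 37261.1 = -0.0054480° = -19.613″.

Δλ = -19.6″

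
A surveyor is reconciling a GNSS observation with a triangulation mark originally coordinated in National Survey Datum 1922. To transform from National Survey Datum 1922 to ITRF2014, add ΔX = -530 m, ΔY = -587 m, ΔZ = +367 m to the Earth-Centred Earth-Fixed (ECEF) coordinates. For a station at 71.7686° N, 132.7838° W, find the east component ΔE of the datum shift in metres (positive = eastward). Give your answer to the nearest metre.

The local east axis at (φ, λ) is (−sin λ, cos λ, 0), so ΔE = −sin(-132.7838°)·(-530) + cos(-132.7838°)·(-587) = 9.73 m.

ΔE = 10 m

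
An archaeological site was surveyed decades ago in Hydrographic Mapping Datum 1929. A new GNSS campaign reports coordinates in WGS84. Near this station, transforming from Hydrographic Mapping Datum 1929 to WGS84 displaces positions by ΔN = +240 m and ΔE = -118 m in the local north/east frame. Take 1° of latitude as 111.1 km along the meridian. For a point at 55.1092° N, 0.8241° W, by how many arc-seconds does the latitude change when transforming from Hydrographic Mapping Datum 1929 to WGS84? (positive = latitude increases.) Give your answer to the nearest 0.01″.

Δφ = 7.78″

1° of latitude = 111.1 km, so Δφ = 240.0 / 111100 = 0.0021602° = 7.777″.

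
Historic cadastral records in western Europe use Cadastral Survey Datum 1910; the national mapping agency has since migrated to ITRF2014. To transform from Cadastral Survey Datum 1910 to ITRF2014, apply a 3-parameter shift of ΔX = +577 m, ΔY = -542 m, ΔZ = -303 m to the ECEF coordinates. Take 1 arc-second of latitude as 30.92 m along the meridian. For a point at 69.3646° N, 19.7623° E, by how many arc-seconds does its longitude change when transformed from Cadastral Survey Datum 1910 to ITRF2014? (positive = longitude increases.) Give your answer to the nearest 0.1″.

sin φ = 0.935842, cos φ = 0.352420, sin λ = 0.338119, cos λ = 0.941103.
East component: ΔE = −sin λ·ΔX + cos λ·ΔY = −(0.338119)(577) + (0.941103)(-542) = -705.17 m.
1° of latitude spans 3600 × 30.92 = 111312 m; at latitude φ, 1° of longitude spans that × cos φ = 39228.6 m, so Δλ = -705.17 / 39228.6 × 3600 = -64.714″.

Δλ = -64.7″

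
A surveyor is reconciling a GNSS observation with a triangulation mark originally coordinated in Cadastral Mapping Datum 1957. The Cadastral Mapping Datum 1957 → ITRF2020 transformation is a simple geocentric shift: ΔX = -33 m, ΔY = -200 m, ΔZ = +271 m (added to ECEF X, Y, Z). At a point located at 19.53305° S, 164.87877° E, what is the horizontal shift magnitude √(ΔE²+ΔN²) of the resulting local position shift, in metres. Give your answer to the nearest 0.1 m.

320.1 m

The local east axis at (φ, λ) is (−sin λ, cos λ, 0), so ΔE = −sin(164.87877°)·(-33) + cos(164.87877°)·(-200) = 201.68 m.
The local north axis is (−sin φ cos λ, −sin φ sin λ, cos φ), giving ΔN = 10.652 − 17.444 + 255.404 = 248.61 m.
Horizontal magnitude = √(ΔE² + ΔN²) = √(201.68² + 248.61²) = 320.13 m.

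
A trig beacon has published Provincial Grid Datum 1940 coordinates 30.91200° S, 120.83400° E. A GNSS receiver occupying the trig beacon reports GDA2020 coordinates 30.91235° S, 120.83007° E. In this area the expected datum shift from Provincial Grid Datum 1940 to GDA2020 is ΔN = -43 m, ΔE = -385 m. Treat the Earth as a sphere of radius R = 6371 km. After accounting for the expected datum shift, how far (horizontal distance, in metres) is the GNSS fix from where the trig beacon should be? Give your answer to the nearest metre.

11 m

Observed coordinate differences: Δφ = -0.00035°, Δλ = -0.00393°.
Converting to metres (1° lat = 111195 m, cos φ = 0.857957): observed ΔN = -38.9 m, observed ΔE = -374.9 m.
Subtracting the expected shift leaves a residual of -38.9 − (-43) = 4.1 m north and -374.9 − (-385) = 10.1 m east.
Residual distance = √(4.1² + 10.1²) = 10.9 m.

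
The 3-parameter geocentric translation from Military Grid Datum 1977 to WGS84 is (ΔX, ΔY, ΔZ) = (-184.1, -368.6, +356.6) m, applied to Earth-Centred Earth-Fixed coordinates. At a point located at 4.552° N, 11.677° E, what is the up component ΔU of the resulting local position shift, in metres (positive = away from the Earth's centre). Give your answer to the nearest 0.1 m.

ΔU = -225.8 m

At φ = 4.552°, λ = 11.677°: sin φ = 0.079364, cos φ = 0.996846, sin λ = 0.202394, cos λ = 0.979304.
ΔU = cos φ cos λ·ΔX + cos φ sin λ·ΔY + sin φ·ΔZ = (0.996846)(0.979304)(-184.1) + (0.996846)(0.202394)(-368.6) + (0.079364)(356.6) = -225.79 m.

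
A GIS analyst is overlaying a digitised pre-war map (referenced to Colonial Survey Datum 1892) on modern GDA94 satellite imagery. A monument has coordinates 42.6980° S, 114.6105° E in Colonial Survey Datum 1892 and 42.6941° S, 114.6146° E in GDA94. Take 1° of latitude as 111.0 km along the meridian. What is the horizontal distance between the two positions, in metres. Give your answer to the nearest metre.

Δφ = -42.6941° − -42.6980° = +0.0039°; Δλ = 114.6146° − 114.6105° = +0.0041°.
ΔN = Δφ × 111000 = 432.9 m; ΔE = Δλ × 111000 × cos(-42.6980°) = +0.0041 × 111000 × 0.734938 = 334.5 m.
Distance = √(ΔE² + ΔN²) = √(334.5² + 432.9²) = 547.1 m.

547 m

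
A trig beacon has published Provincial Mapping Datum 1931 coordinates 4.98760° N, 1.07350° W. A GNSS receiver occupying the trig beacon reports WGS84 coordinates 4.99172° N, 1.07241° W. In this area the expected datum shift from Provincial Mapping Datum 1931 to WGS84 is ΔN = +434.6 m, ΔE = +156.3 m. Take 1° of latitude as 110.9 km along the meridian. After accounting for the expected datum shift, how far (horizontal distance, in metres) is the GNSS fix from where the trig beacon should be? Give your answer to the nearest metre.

42 m

Observed coordinate differences: Δφ = +0.00412°, Δλ = +0.00109°.
Converting to metres (1° lat = 110900 m, cos φ = 0.996214): observed ΔN = 456.9 m, observed ΔE = 120.4 m.
Subtracting the expected shift leaves a residual of 456.9 − (434.6) = 22.3 m north and 120.4 − (156.3) = -35.9 m east.
Residual distance = √(22.3² + (-35.9)²) = 42.2 m.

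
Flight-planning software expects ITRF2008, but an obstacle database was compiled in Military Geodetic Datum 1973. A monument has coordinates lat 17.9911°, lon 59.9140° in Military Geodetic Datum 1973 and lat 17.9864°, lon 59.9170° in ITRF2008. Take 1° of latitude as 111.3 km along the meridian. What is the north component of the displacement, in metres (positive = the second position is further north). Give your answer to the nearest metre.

ΔN = -523 m

Δφ = 17.9864° − 17.9911° = -0.0047°; Δλ = 59.9170° − 59.9140° = +0.0030°.
ΔN = Δφ × 111300 = -523.1 m; ΔE = Δλ × 111300 × cos(17.9911°) = +0.0030 × 111300 × 0.951105 = 317.6 m.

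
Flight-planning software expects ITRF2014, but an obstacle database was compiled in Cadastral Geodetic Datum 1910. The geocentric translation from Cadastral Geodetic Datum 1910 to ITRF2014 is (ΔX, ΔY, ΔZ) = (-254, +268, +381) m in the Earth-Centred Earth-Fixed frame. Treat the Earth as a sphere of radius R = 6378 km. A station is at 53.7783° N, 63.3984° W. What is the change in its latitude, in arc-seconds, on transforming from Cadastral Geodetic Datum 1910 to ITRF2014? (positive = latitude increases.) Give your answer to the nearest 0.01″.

sin φ = 0.806737, cos φ = 0.590911, sin λ = -0.894142, cos λ = 0.447784.
North component: ΔN = −sin φ cos λ·ΔX − sin φ sin λ·ΔY + cos φ·ΔZ = −(0.806737)(0.447784)(-254) − (0.806737)(-0.894142)(268) + (0.590911)(381) = 510.21 m.
1° of latitude spans πR/180 = 111317 m, so Δφ = 510.21 / 111317 × 3600 = 16.500″.

Δφ = 16.50″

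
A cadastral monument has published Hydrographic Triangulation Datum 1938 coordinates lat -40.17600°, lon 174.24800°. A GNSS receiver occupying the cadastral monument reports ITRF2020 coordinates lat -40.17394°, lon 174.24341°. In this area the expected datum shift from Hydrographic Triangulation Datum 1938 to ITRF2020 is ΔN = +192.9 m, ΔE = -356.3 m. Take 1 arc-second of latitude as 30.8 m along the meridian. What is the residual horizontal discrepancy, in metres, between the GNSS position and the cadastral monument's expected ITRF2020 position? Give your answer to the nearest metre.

Observed coordinate differences: Δφ = +0.00206°, Δλ = -0.00459°.
Converting to metres (1° lat = 110880 m, cos φ = 0.764066): observed ΔN = 228.4 m, observed ΔE = -388.9 m.
Subtracting the expected shift leaves a residual of 228.4 − (192.9) = 35.5 m north and -388.9 − (-356.3) = -32.6 m east.
Residual distance = √(35.5² + (-32.6)²) = 48.2 m.

48 m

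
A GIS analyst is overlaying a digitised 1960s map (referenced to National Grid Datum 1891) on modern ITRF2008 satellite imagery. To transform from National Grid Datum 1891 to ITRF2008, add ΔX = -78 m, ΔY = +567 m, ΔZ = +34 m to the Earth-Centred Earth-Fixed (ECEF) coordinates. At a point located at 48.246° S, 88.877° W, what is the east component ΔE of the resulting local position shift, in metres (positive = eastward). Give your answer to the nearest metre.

At φ = -48.246°, λ = -88.877°: sin φ = -0.746011, cos φ = 0.665934, sin λ = -0.999808, cos λ = 0.019599.
ΔE = −sin λ·ΔX + cos λ·ΔY = −(-0.999808)·(-78) + (0.019599)·(567) = -66.87 m.

ΔE = -67 m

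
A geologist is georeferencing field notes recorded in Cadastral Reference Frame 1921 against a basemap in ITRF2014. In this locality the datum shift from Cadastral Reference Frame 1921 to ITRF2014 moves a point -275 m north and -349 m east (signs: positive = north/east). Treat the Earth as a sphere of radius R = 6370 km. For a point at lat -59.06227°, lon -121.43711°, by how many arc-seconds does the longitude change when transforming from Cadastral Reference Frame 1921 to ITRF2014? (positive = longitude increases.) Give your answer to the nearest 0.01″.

At latitude -59.06227°, cos φ = 0.514106.
One radian of longitude at latitude φ spans R cos φ, so Δλ = ΔE / (R cos φ) = -349.0 / (6370000 × 0.514106) = -1.0657e-04 rad = -21.982″.

Δλ = -21.98″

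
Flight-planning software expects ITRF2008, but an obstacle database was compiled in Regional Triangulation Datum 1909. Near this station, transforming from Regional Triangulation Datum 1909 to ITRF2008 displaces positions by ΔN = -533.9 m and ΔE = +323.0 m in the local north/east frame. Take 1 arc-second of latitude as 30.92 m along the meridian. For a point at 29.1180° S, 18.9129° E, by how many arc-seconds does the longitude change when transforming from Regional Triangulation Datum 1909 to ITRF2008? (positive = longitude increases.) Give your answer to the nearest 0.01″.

At latitude -29.1180°, cos φ = 0.873619.
1″ of longitude at this latitude = 30.92 × cos φ = 27.0123 m, so Δλ = 323.0 / 27.0123 = 11.958″.

Δλ = 11.96″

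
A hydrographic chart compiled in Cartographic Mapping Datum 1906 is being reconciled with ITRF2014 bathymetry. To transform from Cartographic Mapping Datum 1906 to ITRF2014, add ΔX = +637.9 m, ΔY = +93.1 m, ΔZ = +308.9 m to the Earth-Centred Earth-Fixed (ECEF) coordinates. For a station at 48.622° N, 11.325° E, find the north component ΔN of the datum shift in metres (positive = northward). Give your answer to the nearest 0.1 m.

ΔN = -278.9 m

At φ = 48.622°, λ = 11.325°: sin φ = 0.750365, cos φ = 0.661024, sin λ = 0.196374, cos λ = 0.980529.
ΔN = −sin φ cos λ·ΔX − sin φ sin λ·ΔY + cos φ·ΔZ = −(0.750365)(0.980529)(637.9) − (0.750365)(0.196374)(93.1) + (0.661024)(308.9) = -278.87 m.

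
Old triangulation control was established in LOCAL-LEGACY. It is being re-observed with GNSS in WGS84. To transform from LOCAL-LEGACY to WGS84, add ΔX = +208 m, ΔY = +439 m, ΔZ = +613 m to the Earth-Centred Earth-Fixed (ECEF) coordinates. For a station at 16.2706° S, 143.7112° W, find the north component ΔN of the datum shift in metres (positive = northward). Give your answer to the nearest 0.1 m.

ΔN = 468.7 m

At φ = -16.2706°, λ = -143.7112°: sin φ = -0.280174, cos φ = 0.959949, sin λ = -0.591856, cos λ = -0.806044.
ΔN = −sin φ cos λ·ΔX − sin φ sin λ·ΔY + cos φ·ΔZ = −(-0.280174)(-0.806044)(208) − (-0.280174)(-0.591856)(439) + (0.959949)(613) = 468.68 m.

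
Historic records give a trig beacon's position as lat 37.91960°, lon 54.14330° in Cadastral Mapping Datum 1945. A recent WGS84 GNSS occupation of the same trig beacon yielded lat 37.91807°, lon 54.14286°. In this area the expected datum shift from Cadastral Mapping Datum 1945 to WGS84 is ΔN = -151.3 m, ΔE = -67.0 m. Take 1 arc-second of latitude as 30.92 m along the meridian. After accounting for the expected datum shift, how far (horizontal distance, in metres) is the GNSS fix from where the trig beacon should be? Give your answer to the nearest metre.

Observed coordinate differences: Δφ = -0.00153°, Δλ = -0.00044°.
Converting to metres (1° lat = 111312 m, cos φ = 0.788874): observed ΔN = -170.3 m, observed ΔE = -38.6 m.
Subtracting the expected shift leaves a residual of -170.3 − (-151.3) = -19.0 m north and -38.6 − (-67.0) = 28.4 m east.
Residual distance = √((-19.0)² + 28.4²) = 34.1 m.

34 m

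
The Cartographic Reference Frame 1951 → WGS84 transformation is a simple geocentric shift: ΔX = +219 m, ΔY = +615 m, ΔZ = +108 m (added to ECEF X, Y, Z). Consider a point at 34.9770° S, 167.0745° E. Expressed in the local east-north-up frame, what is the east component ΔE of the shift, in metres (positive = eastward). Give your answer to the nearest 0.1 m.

At φ = -34.9770°, λ = 167.0745°: sin φ = -0.573248, cos φ = 0.819382, sin λ = 0.223684, cos λ = -0.974662.
ΔE = −sin λ·ΔX + cos λ·ΔY = −(0.223684)·(219) + (-0.974662)·(615) = -648.40 m.

ΔE = -648.4 m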